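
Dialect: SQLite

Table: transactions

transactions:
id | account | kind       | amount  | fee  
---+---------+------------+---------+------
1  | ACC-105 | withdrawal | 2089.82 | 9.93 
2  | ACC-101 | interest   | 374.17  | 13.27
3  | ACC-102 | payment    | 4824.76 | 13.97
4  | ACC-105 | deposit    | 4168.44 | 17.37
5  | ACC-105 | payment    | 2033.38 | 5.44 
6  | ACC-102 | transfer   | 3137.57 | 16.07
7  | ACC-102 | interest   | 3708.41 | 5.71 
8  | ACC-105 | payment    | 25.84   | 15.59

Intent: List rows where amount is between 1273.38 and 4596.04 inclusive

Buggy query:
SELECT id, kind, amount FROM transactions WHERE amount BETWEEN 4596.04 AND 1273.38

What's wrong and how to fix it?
Bug: BETWEEN expects the lower bound first; with 4596.04 AND 1273.38 the range is empty

Fix: Write BETWEEN 1273.38 AND 4596.04

Corrected query:
SELECT id, kind, amount FROM transactions WHERE amount BETWEEN 1273.38 AND 4596.04

Result:
id | kind       | amount 
---+------------+--------
1  | withdrawal | 2089.82
4  | deposit    | 4168.44
5  | payment    | 2033.38
6  | transfer   | 3137.57
7  | interest   | 3708.41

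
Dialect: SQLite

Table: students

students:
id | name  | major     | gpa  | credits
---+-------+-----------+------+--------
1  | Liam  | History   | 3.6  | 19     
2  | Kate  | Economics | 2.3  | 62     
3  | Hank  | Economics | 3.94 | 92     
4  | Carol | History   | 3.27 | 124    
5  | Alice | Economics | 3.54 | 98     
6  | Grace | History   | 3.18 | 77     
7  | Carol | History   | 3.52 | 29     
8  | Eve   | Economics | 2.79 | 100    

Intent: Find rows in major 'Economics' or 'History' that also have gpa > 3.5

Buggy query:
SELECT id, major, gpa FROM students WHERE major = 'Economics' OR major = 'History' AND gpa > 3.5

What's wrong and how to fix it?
Bug: Without parentheses, AND is evaluated before OR, so the gpa filter only applies to the 'History' branch

Fix: Group the OR with parentheses (or use IN), then AND the threshold

Corrected query:
SELECT id, major, gpa FROM students WHERE (major = 'Economics' OR major = 'History') AND gpa > 3.5

Result:
id | major     | gpa 
---+-----------+-----
1  | History   | 3.6 
3  | Economics | 3.94
5  | Economics | 3.54
7  | History   | 3.52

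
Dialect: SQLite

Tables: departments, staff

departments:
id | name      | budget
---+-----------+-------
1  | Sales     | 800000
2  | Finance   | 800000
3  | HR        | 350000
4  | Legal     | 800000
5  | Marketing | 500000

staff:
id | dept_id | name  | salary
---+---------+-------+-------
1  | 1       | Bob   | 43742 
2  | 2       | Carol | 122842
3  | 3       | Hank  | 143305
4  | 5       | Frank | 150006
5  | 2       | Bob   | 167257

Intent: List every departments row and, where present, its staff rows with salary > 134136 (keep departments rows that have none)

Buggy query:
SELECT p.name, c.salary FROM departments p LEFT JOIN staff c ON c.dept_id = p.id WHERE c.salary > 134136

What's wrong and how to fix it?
Bug: A WHERE condition on the right-hand table after LEFT JOIN drops unmatched parents

Fix: Put 'c.salary > 134136' in the JOIN's ON clause instead of WHERE

Corrected query:
SELECT p.name, c.salary FROM departments p LEFT JOIN staff c ON c.dept_id = p.id AND c.salary > 134136

Result:
name      | salary
----------+-------
Sales     | NULL  
Finance   | 167257
HR        | 143305
Legal     | NULL  
Marketing | 150006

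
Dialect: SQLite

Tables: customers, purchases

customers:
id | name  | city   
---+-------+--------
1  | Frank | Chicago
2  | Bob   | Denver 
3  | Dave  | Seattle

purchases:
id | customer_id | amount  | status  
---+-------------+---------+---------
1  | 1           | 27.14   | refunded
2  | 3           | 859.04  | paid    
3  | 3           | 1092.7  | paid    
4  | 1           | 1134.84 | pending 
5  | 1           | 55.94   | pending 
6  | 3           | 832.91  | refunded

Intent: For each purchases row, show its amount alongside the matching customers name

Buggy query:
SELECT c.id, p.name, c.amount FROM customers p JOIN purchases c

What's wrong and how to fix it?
Bug: Missing join condition: each purchases row is matched to all customers rows instead of just its own

Fix: Add ON c.customer_id = p.id to the JOIN

Corrected query:
SELECT c.id, p.name, c.amount FROM customers p JOIN purchases c ON c.customer_id = p.id

Result:
id | name  | amount 
---+-------+--------
1  | Frank | 27.14  
2  | Dave  | 859.04 
3  | Dave  | 1092.7 
4  | Frank | 1134.84
5  | Frank | 55.94  
6  | Dave  | 832.91 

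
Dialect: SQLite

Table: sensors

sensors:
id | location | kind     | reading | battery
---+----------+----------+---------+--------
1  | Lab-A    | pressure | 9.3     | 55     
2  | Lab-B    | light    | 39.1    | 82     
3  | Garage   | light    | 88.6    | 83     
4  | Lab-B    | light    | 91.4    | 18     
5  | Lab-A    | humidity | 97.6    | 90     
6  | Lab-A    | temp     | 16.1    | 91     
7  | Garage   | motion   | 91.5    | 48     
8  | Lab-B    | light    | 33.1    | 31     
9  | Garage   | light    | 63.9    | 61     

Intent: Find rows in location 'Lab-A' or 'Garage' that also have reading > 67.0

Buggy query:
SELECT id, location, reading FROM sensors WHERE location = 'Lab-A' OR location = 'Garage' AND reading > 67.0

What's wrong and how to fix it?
Bug: AND binds tighter than OR, so this parses as location = 'Lab-A' OR (location = 'Garage' AND reading > 67.0)

Fix: Add parentheses around the OR so the AND applies to both alternatives

Corrected query:
SELECT id, location, reading FROM sensors WHERE (location = 'Lab-A' OR location = 'Garage') AND reading > 67.0

Result:
id | location | reading
---+----------+--------
3  | Garage   | 88.6   
5  | Lab-A    | 97.6   
7  | Garage   | 91.5   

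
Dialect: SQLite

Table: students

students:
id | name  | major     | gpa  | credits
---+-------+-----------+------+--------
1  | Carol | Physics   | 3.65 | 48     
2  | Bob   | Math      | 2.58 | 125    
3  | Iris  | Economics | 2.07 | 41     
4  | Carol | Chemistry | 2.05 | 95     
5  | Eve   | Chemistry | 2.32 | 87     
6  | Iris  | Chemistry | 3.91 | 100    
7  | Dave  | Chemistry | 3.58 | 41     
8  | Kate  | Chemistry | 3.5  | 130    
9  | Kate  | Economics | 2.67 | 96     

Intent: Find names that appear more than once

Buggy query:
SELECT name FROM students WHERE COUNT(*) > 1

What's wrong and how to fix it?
Bug: WHERE can't reference COUNT(*); aggregates are computed after WHERE

Fix: Group first, then use HAVING for the count condition

Corrected query:
SELECT name FROM students GROUP BY name HAVING COUNT(*) > 1

Result:
name 
-----
Carol
Iris 
Kate 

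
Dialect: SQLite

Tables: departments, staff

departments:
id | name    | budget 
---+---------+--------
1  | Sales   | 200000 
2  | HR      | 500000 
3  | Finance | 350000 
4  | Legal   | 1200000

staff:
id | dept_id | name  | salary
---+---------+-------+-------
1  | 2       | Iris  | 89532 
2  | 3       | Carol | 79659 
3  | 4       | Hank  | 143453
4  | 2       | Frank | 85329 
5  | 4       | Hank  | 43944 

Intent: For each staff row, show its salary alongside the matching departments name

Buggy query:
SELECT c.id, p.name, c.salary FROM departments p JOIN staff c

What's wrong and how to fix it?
Bug: JOIN with no ON clause produces a cartesian product; every staff row pairs with every departments row

Fix: Specify the join condition linking the foreign key to the parent id

Corrected query:
SELECT c.id, p.name, c.salary FROM departments p JOIN staff c ON c.dept_id = p.id

Result:
id | name    | salary
---+---------+-------
1  | HR      | 89532 
2  | Finance | 79659 
3  | Legal   | 143453
4  | HR      | 85329 
5  | Legal   | 43944 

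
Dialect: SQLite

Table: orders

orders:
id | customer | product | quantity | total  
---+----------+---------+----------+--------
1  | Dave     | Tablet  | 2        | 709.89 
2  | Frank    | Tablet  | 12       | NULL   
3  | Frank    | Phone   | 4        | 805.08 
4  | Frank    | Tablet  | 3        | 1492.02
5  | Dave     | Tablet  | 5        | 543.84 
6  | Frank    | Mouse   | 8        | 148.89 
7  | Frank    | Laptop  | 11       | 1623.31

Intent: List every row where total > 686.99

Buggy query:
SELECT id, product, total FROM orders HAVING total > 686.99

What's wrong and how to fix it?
Bug: This is a non-aggregate query (no GROUP BY, no aggregates), so in SQLite the HAVING clause is invalid here; a row-level condition belongs in WHERE

Fix: Replace HAVING with WHERE since the condition applies to individual rows

Corrected query:
SELECT id, product, total FROM orders WHERE total > 686.99

Result:
id | product | total  
---+---------+--------
1  | Tablet  | 709.89 
3  | Phone   | 805.08 
4  | Tablet  | 1492.02
7  | Laptop  | 1623.31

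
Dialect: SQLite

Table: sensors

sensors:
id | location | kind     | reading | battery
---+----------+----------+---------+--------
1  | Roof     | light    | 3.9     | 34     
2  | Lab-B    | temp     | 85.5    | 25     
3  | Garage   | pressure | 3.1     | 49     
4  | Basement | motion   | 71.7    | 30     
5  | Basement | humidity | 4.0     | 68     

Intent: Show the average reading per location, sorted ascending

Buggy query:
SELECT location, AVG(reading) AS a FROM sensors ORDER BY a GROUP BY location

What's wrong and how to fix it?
Bug: GROUP BY must precede ORDER BY

Fix: Reorder: SELECT … FROM … GROUP BY … ORDER BY …

Corrected query:
SELECT location, AVG(reading) AS a FROM sensors GROUP BY location ORDER BY a

Result:
location | a    
---------+------
Garage   | 3.1  
Roof     | 3.9  
Basement | 37.85
Lab-B    | 85.5 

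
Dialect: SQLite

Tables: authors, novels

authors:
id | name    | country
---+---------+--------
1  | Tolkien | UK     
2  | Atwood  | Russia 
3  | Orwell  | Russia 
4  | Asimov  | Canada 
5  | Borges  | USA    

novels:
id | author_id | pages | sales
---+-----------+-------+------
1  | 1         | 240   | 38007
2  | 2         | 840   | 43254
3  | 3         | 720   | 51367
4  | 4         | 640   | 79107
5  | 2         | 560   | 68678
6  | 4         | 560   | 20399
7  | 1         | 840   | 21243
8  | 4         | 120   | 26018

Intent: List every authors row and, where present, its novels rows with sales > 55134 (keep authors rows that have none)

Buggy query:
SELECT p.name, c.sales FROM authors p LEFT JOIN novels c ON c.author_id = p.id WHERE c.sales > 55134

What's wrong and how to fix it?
Bug: Filtering c.sales in WHERE discards the NULL rows produced by LEFT JOIN, turning it into an inner join

Fix: Put 'c.sales > 55134' in the JOIN's ON clause instead of WHERE

Corrected query:
SELECT p.name, c.sales FROM authors p LEFT JOIN novels c ON c.author_id = p.id AND c.sales > 55134

Result:
name    | sales
--------+------
Tolkien | NULL 
Atwood  | 68678
Orwell  | NULL 
Asimov  | 79107
Borges  | NULL 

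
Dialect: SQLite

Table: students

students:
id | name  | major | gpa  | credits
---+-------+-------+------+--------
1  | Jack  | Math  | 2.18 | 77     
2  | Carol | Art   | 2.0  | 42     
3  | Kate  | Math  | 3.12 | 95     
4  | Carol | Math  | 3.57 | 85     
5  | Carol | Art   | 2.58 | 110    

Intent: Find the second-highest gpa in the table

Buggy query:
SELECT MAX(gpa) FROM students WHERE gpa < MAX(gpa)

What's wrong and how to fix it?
Bug: MAX(gpa) on the right of the comparison is an aggregate-in-WHERE error

Fix: Compute the overall MAX in a subquery, then take MAX of rows below it

Corrected query:
SELECT MAX(gpa) FROM students WHERE gpa < (SELECT MAX(gpa) FROM students)

Result:
MAX(gpa)
--------
3.12    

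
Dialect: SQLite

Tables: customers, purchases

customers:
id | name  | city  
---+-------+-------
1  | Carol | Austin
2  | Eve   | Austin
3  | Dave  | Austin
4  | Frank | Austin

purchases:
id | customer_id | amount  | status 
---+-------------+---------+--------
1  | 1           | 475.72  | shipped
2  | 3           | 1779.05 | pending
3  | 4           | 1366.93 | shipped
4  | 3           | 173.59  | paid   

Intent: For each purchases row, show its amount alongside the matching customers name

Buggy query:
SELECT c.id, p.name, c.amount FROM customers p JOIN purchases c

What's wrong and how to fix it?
Bug: JOIN with no ON clause produces a cartesian product; every purchases row pairs with every customers row

Fix: Add ON c.customer_id = p.id to the JOIN

Corrected query:
SELECT c.id, p.name, c.amount FROM customers p JOIN purchases c ON c.customer_id = p.id

Result:
id | name  | amount 
---+-------+--------
1  | Carol | 475.72 
2  | Dave  | 1779.05
3  | Frank | 1366.93
4  | Dave  | 173.59 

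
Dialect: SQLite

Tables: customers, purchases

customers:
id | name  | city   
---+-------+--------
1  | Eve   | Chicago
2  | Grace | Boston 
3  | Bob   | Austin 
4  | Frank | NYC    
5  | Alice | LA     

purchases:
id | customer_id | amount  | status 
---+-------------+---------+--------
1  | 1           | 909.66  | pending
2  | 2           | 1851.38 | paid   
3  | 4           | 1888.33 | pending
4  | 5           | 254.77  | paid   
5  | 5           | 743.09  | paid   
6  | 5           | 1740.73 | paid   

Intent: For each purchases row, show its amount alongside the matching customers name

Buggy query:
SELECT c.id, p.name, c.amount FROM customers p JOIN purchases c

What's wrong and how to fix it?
Bug: Missing join condition: each purchases row is matched to all customers rows instead of just its own

Fix: Specify the join condition linking the foreign key to the parent id

Corrected query:
SELECT c.id, p.name, c.amount FROM customers p JOIN purchases c ON c.customer_id = p.id

Result:
id | name  | amount 
---+-------+--------
1  | Eve   | 909.66 
2  | Grace | 1851.38
3  | Frank | 1888.33
4  | Alice | 254.77 
5  | Alice | 743.09 
6  | Alice | 1740.73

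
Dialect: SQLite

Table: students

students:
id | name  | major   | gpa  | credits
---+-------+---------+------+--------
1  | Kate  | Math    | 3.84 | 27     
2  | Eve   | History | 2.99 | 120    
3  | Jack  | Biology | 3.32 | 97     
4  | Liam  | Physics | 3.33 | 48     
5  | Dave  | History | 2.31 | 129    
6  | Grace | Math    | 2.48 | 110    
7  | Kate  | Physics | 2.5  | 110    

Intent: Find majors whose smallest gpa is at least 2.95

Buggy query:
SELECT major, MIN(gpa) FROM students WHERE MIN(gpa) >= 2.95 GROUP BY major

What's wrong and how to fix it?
Bug: Aggregates like MIN are computed per group after WHERE runs

Fix: Use HAVING for the per-group MIN condition

Corrected query:
SELECT major, MIN(gpa) FROM students GROUP BY major HAVING MIN(gpa) >= 2.95

Result:
major   | MIN(gpa)
--------+---------
Biology | 3.32    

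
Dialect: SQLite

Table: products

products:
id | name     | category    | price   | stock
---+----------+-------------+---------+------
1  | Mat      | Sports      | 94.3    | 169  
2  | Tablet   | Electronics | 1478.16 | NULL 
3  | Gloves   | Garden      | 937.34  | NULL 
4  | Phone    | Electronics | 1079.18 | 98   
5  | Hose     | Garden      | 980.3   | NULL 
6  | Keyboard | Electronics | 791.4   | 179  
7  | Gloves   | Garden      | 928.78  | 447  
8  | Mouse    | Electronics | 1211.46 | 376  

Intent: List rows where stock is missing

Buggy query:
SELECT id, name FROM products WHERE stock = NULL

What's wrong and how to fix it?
Bug: Comparing to NULL with '=' never matches; NULL = NULL is unknown, not true

Fix: Use IS NULL to test for NULL

Corrected query:
SELECT id, name FROM products WHERE stock IS NULL

Result:
id | name  
---+-------
2  | Tablet
3  | Gloves
5  | Hose  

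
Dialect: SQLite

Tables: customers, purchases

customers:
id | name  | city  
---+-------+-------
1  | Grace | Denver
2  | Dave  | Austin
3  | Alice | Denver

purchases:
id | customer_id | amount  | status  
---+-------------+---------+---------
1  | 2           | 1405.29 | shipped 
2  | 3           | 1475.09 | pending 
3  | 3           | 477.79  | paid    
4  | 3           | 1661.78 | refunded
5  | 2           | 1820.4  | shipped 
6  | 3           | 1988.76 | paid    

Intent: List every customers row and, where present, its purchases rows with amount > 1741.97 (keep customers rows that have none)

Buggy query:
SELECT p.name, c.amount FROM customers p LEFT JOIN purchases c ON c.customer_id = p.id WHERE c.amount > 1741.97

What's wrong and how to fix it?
Bug: A WHERE condition on the right-hand table after LEFT JOIN drops unmatched parents

Fix: Move the right-table condition into the ON clause so unmatched parents are kept

Corrected query:
SELECT p.name, c.amount FROM customers p LEFT JOIN purchases c ON c.customer_id = p.id AND c.amount > 1741.97

Result:
name  | amount 
------+--------
Grace | NULL   
Dave  | 1820.4 
Alice | 1988.76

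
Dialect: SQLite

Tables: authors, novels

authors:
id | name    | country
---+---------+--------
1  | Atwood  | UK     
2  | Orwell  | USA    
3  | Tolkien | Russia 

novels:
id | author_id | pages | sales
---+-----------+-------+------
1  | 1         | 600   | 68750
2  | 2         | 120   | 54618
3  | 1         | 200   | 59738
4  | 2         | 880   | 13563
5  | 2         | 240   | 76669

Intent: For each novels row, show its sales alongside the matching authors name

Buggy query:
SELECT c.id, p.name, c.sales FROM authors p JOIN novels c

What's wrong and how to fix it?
Bug: JOIN with no ON clause produces a cartesian product; every novels row pairs with every authors row

Fix: Add ON c.author_id = p.id to the JOIN

Corrected query:
SELECT c.id, p.name, c.sales FROM authors p JOIN novels c ON c.author_id = p.id

Result:
id | name   | sales
---+--------+------
1  | Atwood | 68750
2  | Orwell | 54618
3  | Atwood | 59738
4  | Orwell | 13563
5  | Orwell | 76669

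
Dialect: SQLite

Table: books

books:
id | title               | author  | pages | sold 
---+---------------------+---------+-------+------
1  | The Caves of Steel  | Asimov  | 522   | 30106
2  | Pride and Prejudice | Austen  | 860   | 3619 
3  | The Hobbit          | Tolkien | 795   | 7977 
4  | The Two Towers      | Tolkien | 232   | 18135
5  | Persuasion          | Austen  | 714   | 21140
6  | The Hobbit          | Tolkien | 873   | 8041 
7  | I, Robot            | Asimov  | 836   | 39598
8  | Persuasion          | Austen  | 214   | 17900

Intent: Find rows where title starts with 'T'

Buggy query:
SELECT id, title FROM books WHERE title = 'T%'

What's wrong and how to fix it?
Bug: '=' compares the literal string including the % character; pattern matching needs LIKE

Fix: Replace '=' with LIKE so 'T%' is treated as a pattern

Corrected query:
SELECT id, title FROM books WHERE title LIKE 'T%'

Result:
id | title             
---+-------------------
1  | The Caves of Steel
3  | The Hobbit        
4  | The Two Towers    
6  | The Hobbit        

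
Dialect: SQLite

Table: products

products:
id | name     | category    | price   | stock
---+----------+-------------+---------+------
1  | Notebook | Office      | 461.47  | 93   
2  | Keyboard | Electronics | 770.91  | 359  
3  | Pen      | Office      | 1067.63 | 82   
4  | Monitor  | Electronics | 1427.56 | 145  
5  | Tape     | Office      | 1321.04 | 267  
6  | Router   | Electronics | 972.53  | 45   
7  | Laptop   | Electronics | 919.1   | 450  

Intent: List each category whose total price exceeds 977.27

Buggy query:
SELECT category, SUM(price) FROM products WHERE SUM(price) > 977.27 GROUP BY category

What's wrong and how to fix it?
Bug: WHERE runs before GROUP BY, so aggregates aren't available there

Fix: Use HAVING (which filters groups after aggregation) instead of WHERE

Corrected query:
SELECT category, SUM(price) FROM products GROUP BY category HAVING SUM(price) > 977.27

Result:
category    | SUM(price)
------------+-----------
Electronics | 4090.1    
Office      | 2850.14   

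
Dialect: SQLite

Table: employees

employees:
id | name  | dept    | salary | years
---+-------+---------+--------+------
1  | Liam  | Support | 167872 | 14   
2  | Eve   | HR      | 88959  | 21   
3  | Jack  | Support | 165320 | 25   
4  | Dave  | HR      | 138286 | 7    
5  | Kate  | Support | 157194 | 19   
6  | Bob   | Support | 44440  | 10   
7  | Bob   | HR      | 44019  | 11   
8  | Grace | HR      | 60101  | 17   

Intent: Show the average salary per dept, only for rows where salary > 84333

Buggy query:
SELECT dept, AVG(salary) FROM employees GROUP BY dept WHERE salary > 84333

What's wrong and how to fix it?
Bug: Row-level WHERE must come before GROUP BY in the clause order

Fix: Move the WHERE clause before GROUP BY

Corrected query:
SELECT dept, AVG(salary) FROM employees WHERE salary > 84333 GROUP BY dept

Result:
dept    | AVG(salary)
--------+------------
HR      | 113622.5   
Support | 163462     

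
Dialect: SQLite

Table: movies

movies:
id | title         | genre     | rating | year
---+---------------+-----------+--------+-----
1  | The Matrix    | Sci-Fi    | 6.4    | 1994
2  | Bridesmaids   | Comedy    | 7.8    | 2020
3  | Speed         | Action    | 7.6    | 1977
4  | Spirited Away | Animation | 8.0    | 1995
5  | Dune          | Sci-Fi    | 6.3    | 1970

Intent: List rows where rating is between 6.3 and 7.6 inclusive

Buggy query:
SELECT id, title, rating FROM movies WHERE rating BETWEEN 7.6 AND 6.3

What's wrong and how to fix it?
Bug: The bounds are reversed; BETWEEN a AND b requires a <= b to match anything

Fix: Swap the bounds so the smaller value comes first

Corrected query:
SELECT id, title, rating FROM movies WHERE rating BETWEEN 6.3 AND 7.6

Result:
id | title      | rating
---+------------+-------
1  | The Matrix | 6.4   
3  | Speed      | 7.6   
5  | Dune       | 6.3   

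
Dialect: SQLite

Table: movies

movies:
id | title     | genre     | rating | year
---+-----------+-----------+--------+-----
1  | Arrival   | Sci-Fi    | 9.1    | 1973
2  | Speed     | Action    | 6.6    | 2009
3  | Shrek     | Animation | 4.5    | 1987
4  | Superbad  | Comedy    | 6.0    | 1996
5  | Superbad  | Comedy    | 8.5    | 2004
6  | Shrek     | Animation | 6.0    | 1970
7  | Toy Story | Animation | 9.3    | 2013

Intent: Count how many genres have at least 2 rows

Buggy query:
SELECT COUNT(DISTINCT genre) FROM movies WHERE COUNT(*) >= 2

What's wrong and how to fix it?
Bug: WHERE filters individual rows, not groups, so a group-level COUNT is invalid there

Fix: Use a subquery that GROUPs and filters with HAVING, then count its rows

Corrected query:
SELECT COUNT(*) FROM (SELECT genre FROM movies GROUP BY genre HAVING COUNT(*) >= 2)

Result:
COUNT(*)
--------
2       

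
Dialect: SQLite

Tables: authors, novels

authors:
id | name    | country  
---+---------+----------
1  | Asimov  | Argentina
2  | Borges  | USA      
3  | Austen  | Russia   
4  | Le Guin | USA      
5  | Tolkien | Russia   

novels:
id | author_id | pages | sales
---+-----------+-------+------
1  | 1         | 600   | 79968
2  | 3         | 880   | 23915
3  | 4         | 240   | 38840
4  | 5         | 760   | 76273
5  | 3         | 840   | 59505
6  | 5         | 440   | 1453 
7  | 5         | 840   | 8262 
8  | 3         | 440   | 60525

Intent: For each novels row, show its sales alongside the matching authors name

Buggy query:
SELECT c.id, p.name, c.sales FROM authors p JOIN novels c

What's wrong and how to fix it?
Bug: Missing join condition: each novels row is matched to all authors rows instead of just its own

Fix: Specify the join condition linking the foreign key to the parent id

Corrected query:
SELECT c.id, p.name, c.sales FROM authors p JOIN novels c ON c.author_id = p.id

Result:
id | name    | sales
---+---------+------
1  | Asimov  | 79968
2  | Austen  | 23915
3  | Le Guin | 38840
4  | Tolkien | 76273
5  | Austen  | 59505
6  | Tolkien | 1453 
7  | Tolkien | 8262 
8  | Austen  | 60525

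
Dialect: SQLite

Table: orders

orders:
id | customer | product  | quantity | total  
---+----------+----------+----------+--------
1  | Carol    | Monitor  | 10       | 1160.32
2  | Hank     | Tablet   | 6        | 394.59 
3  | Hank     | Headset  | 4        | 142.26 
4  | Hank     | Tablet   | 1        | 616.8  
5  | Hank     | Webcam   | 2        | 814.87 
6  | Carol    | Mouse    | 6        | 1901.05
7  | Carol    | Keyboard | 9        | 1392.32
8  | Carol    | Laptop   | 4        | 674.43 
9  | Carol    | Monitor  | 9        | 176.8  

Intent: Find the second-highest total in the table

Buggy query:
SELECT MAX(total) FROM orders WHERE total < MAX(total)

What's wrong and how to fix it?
Bug: MAX(total) on the right of the comparison is an aggregate-in-WHERE error

Fix: Compute the overall MAX in a subquery, then take MAX of rows below it

Corrected query:
SELECT MAX(total) FROM orders WHERE total < (SELECT MAX(total) FROM orders)

Result:
MAX(total)
----------
1392.32   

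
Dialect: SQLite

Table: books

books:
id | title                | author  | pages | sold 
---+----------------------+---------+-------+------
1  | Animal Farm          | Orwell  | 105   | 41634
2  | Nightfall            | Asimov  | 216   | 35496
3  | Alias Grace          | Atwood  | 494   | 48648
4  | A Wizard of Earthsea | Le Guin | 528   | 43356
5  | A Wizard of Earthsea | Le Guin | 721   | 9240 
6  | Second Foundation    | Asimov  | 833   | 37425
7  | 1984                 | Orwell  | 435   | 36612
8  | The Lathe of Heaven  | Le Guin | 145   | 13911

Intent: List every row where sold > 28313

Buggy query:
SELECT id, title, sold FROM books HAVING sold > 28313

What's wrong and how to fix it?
Bug: This is a non-aggregate query (no GROUP BY, no aggregates), so in SQLite the HAVING clause is invalid here; a row-level condition belongs in WHERE

Fix: Use WHERE for row-level filtering

Corrected query:
SELECT id, title, sold FROM books WHERE sold > 28313

Result:
id | title                | sold 
---+----------------------+------
1  | Animal Farm          | 41634
2  | Nightfall            | 35496
3  | Alias Grace          | 48648
4  | A Wizard of Earthsea | 43356
6  | Second Foundation    | 37425
7  | 1984                 | 36612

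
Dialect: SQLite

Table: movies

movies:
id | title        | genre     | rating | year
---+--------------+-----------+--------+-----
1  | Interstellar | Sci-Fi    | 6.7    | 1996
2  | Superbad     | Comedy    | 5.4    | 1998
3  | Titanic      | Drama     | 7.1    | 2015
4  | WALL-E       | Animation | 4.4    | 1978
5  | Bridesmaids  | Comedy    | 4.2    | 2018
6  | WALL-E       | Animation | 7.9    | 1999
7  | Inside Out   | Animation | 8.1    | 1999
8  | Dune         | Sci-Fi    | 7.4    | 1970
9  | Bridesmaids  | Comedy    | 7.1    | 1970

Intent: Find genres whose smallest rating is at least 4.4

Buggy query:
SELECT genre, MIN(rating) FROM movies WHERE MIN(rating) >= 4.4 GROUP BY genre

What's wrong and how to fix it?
Bug: Aggregates like MIN are computed per group after WHERE runs

Fix: Use HAVING for the per-group MIN condition

Corrected query:
SELECT genre, MIN(rating) FROM movies GROUP BY genre HAVING MIN(rating) >= 4.4

Result:
genre     | MIN(rating)
----------+------------
Animation | 4.4        
Drama     | 7.1        
Sci-Fi    | 6.7        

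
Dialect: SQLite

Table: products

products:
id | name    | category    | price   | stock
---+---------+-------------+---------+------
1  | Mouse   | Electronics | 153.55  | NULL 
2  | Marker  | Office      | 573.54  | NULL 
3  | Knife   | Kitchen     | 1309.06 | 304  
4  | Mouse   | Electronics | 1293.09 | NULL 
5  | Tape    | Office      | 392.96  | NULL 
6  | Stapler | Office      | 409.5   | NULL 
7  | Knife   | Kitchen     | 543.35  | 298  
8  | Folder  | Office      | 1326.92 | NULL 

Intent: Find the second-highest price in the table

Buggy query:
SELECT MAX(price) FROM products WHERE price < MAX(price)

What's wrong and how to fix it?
Bug: MAX(price) on the right of the comparison is an aggregate-in-WHERE error

Fix: Put the inner MAX in a scalar subquery

Corrected query:
SELECT MAX(price) FROM products WHERE price < (SELECT MAX(price) FROM products)

Result:
MAX(price)
----------
1309.06   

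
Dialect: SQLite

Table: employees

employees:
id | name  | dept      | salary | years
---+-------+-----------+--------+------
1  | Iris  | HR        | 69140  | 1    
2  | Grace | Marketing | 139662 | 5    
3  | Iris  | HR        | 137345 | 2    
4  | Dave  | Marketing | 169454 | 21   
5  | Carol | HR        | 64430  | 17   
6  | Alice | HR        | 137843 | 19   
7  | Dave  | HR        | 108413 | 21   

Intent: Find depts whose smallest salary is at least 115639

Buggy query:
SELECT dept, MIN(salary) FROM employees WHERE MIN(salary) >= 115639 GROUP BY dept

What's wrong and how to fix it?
Bug: MIN() in WHERE is a misuse of aggregate

Fix: Replace WHERE with HAVING after the GROUP BY

Corrected query:
SELECT dept, MIN(salary) FROM employees GROUP BY dept HAVING MIN(salary) >= 115639

Result:
dept      | MIN(salary)
----------+------------
Marketing | 139662     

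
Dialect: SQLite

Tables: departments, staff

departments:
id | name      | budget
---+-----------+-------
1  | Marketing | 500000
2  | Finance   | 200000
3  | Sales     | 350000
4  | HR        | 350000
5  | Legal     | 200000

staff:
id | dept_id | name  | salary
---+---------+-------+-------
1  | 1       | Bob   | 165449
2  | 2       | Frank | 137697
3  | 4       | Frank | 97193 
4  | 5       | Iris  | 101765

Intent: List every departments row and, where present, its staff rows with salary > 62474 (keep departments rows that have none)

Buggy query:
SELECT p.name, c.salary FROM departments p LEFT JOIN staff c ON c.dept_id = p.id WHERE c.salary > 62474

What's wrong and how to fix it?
Bug: A WHERE condition on the right-hand table after LEFT JOIN drops unmatched parents

Fix: Put 'c.salary > 62474' in the JOIN's ON clause instead of WHERE

Corrected query:
SELECT p.name, c.salary FROM departments p LEFT JOIN staff c ON c.dept_id = p.id AND c.salary > 62474

Result:
name      | salary
----------+-------
Marketing | 165449
Finance   | 137697
Sales     | NULL  
HR        | 97193 
Legal     | 101765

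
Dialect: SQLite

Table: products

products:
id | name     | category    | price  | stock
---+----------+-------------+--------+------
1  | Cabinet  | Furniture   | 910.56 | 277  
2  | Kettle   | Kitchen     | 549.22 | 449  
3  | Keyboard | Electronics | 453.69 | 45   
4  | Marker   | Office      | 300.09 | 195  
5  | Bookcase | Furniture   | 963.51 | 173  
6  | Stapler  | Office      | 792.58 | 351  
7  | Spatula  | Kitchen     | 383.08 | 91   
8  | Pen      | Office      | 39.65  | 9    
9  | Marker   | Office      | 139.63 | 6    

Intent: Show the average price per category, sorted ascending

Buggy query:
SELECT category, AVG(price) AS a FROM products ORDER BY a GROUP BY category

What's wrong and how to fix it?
Bug: ORDER BY appears before GROUP BY; SQL clause order requires GROUP BY first

Fix: Reorder: SELECT … FROM … GROUP BY … ORDER BY …

Corrected query:
SELECT category, AVG(price) AS a FROM products GROUP BY category ORDER BY a

Result:
category    | a       
------------+---------
Office      | 317.9875
Electronics | 453.69  
Kitchen     | 466.15  
Furniture   | 937.035 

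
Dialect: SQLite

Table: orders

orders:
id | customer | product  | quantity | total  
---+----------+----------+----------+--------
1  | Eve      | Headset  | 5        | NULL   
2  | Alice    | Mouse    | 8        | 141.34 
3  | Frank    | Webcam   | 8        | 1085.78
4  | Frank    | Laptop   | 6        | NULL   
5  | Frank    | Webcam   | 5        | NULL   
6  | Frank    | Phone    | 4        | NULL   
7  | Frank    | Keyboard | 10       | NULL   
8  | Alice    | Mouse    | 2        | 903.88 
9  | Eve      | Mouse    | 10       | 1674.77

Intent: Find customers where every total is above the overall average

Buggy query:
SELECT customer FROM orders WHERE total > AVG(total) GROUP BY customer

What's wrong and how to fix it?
Bug: WHERE evaluates per row before aggregation, so AVG() is unavailable

Fix: Use a subquery for AVG and a HAVING MIN(...) filter so the condition holds for every row in the group

Corrected query:
SELECT customer FROM orders GROUP BY customer HAVING MIN(total) > (SELECT AVG(total) FROM orders)

Result:
customer
--------
Eve     
Frank   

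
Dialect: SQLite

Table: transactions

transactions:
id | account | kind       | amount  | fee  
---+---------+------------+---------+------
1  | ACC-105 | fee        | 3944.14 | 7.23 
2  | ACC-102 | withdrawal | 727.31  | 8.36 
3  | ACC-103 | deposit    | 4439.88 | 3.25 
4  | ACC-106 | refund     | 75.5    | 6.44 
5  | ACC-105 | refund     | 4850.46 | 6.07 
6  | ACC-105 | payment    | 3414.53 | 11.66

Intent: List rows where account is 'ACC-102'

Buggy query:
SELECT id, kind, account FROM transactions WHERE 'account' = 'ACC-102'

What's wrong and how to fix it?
Bug: Single quotes denote string literals in SQL; the column name is being compared as a constant string

Fix: Remove the quotes around the column name (or use double quotes for an identifier)

Corrected query:
SELECT id, kind, account FROM transactions WHERE account = 'ACC-102'

Result:
id | kind       | account
---+------------+--------
2  | withdrawal | ACC-102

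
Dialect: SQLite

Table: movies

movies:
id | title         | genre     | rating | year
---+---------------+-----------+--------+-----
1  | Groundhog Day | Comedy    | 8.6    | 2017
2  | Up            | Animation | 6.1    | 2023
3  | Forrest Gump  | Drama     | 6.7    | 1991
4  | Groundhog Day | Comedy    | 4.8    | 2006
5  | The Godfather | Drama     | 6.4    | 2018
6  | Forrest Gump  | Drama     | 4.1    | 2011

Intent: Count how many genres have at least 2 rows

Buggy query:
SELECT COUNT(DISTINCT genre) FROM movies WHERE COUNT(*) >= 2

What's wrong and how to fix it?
Bug: COUNT(*) cannot appear in WHERE; the per-group count doesn't exist yet

Fix: Use a subquery that GROUPs and filters with HAVING, then count its rows

Corrected query:
SELECT COUNT(*) FROM (SELECT genre FROM movies GROUP BY genre HAVING COUNT(*) >= 2)

Result:
COUNT(*)
--------
2       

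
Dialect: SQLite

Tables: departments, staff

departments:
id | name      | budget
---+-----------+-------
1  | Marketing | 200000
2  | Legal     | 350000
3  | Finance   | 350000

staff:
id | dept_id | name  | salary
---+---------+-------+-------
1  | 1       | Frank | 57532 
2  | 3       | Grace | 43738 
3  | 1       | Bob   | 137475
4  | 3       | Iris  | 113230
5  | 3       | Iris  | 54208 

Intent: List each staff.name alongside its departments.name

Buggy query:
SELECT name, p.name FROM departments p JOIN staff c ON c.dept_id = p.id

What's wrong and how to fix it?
Bug: 'name' exists in both joined tables, so the database can't tell which one is meant

Fix: Qualify the column with its table alias (c.name)

Corrected query:
SELECT c.name, p.name FROM departments p JOIN staff c ON c.dept_id = p.id

Result:
name  | name     
------+----------
Frank | Marketing
Grace | Finance  
Bob   | Marketing
Iris  | Finance  
Iris  | Finance  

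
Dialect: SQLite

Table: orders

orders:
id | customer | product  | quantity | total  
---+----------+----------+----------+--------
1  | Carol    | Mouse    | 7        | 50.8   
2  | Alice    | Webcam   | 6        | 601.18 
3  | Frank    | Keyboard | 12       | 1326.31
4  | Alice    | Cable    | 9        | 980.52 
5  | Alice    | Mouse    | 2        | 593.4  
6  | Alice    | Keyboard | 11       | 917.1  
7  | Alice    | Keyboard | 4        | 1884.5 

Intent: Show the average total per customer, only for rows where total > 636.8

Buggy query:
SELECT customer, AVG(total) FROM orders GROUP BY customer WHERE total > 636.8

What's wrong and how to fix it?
Bug: Row-level WHERE must come before GROUP BY in the clause order

Fix: Place WHERE between FROM and GROUP BY

Corrected query:
SELECT customer, AVG(total) FROM orders WHERE total > 636.8 GROUP BY customer

Result:
customer | AVG(total) 
---------+------------
Alice    | 1260.706667
Frank    | 1326.31    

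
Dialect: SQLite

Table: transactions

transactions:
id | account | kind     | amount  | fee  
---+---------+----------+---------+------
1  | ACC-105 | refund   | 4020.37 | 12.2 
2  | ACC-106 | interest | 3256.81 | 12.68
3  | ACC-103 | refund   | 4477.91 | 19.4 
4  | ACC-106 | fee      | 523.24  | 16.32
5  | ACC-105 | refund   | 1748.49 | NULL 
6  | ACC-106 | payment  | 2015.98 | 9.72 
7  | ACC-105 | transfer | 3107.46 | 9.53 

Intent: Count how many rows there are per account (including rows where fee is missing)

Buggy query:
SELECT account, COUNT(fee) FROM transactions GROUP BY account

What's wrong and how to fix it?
Bug: COUNT(column) counts non-NULL values only; rows with NULL fee aren't counted

Fix: Use COUNT(*) to count all rows regardless of NULL

Corrected query:
SELECT account, COUNT(*) FROM transactions GROUP BY account

Result:
account | COUNT(*)
--------+---------
ACC-103 | 1       
ACC-105 | 3       
ACC-106 | 3       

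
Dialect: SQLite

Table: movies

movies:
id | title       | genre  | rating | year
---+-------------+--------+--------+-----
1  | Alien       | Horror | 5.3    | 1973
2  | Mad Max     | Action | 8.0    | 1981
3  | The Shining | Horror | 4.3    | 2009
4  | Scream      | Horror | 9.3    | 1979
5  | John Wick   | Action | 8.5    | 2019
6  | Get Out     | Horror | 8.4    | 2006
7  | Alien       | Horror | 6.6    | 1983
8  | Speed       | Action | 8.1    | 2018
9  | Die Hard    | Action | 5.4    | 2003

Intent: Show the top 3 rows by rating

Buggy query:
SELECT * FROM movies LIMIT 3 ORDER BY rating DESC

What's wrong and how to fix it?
Bug: ORDER BY cannot follow LIMIT; LIMIT is the final clause

Fix: Sort with ORDER BY, then apply LIMIT

Corrected query:
SELECT * FROM movies ORDER BY rating DESC LIMIT 3

Result:
id | title     | genre  | rating | year
---+-----------+--------+--------+-----
4  | Scream    | Horror | 9.3    | 1979
5  | John Wick | Action | 8.5    | 2019
6  | Get Out   | Horror | 8.4    | 2006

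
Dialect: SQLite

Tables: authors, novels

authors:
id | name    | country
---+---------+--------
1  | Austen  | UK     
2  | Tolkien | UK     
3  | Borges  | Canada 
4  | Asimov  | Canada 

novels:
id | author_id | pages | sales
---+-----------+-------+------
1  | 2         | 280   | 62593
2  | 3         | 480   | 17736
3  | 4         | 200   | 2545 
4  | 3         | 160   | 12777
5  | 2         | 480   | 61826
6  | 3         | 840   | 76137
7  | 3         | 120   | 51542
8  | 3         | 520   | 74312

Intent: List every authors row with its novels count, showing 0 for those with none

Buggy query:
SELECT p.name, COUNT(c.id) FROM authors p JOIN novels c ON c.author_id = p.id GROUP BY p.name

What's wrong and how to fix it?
Bug: An inner join excludes parents with zero children

Fix: Use LEFT JOIN so parents without children still appear (COUNT(c.id) gives 0)

Corrected query:
SELECT p.name, COUNT(c.id) FROM authors p LEFT JOIN novels c ON c.author_id = p.id GROUP BY p.name

Result:
name    | COUNT(c.id)
--------+------------
Asimov  | 1          
Austen  | 0          
Borges  | 5          
Tolkien | 2          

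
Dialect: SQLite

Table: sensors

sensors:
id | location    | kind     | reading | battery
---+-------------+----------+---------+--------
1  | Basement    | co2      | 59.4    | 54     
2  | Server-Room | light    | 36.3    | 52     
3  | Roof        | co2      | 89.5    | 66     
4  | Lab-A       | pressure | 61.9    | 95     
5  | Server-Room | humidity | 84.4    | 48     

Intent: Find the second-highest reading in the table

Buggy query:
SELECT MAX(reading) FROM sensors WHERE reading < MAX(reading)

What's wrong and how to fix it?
Bug: MAX(reading) on the right of the comparison is an aggregate-in-WHERE error

Fix: Compute the overall MAX in a subquery, then take MAX of rows below it

Corrected query:
SELECT MAX(reading) FROM sensors WHERE reading < (SELECT MAX(reading) FROM sensors)

Result:
MAX(reading)
------------
84.4        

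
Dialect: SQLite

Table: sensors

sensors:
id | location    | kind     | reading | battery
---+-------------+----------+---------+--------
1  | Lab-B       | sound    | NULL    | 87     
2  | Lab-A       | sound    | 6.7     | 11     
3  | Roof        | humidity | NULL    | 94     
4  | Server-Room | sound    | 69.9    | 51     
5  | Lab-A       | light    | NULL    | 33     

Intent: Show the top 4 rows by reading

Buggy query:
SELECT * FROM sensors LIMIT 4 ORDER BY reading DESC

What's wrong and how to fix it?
Bug: ORDER BY cannot follow LIMIT; LIMIT is the final clause

Fix: Sort with ORDER BY, then apply LIMIT

Corrected query:
SELECT * FROM sensors ORDER BY reading DESC LIMIT 4

Result:
id | location    | kind     | reading | battery
---+-------------+----------+---------+--------
4  | Server-Room | sound    | 69.9    | 51     
2  | Lab-A       | sound    | 6.7     | 11     
1  | Lab-B       | sound    | NULL    | 87     
3  | Roof        | humidity | NULL    | 94     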